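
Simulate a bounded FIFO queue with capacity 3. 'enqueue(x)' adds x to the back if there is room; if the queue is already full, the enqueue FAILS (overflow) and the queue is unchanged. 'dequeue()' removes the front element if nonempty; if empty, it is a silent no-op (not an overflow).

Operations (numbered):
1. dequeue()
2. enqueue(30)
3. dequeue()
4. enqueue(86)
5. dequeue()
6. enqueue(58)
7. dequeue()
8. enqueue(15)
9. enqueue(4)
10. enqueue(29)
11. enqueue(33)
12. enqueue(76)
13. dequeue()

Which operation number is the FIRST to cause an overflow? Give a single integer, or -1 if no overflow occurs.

1. dequeue(): empty, no-op, size=0
2. enqueue(30): size=1
3. dequeue(): size=0
4. enqueue(86): size=1
5. dequeue(): size=0
6. enqueue(58): size=1
7. dequeue(): size=0
8. enqueue(15): size=1
9. enqueue(4): size=2
10. enqueue(29): size=3
11. enqueue(33): size=3=cap → OVERFLOW (fail)
12. enqueue(76): size=3=cap → OVERFLOW (fail)
13. dequeue(): size=2

Answer: 11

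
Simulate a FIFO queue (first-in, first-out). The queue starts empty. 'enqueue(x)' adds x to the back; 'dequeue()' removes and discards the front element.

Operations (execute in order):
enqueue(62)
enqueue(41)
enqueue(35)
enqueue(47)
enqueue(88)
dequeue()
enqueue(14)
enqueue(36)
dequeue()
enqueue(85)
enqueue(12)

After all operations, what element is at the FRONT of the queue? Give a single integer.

enqueue(62): queue = [62]
enqueue(41): queue = [62, 41]
enqueue(35): queue = [62, 41, 35]
enqueue(47): queue = [62, 41, 35, 47]
enqueue(88): queue = [62, 41, 35, 47, 88]
dequeue(): queue = [41, 35, 47, 88]
enqueue(14): queue = [41, 35, 47, 88, 14]
enqueue(36): queue = [41, 35, 47, 88, 14, 36]
dequeue(): queue = [35, 47, 88, 14, 36]
enqueue(85): queue = [35, 47, 88, 14, 36, 85]
enqueue(12): queue = [35, 47, 88, 14, 36, 85, 12]

Answer: 35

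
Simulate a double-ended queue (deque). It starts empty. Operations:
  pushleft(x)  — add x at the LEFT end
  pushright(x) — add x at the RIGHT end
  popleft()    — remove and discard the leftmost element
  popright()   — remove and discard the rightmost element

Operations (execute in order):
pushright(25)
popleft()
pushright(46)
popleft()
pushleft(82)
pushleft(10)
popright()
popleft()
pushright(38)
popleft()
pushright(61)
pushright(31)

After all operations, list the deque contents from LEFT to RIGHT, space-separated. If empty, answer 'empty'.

pushright(25): [25]
popleft(): []
pushright(46): [46]
popleft(): []
pushleft(82): [82]
pushleft(10): [10, 82]
popright(): [10]
popleft(): []
pushright(38): [38]
popleft(): []
pushright(61): [61]
pushright(31): [61, 31]

Answer: 61 31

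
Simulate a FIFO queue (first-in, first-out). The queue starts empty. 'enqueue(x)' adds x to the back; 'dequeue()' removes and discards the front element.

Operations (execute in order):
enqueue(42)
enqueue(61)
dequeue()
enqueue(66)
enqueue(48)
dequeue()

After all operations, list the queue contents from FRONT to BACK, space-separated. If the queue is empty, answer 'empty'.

Answer: 66 48

Derivation:
enqueue(42): [42]
enqueue(61): [42, 61]
dequeue(): [61]
enqueue(66): [61, 66]
enqueue(48): [61, 66, 48]
dequeue(): [66, 48]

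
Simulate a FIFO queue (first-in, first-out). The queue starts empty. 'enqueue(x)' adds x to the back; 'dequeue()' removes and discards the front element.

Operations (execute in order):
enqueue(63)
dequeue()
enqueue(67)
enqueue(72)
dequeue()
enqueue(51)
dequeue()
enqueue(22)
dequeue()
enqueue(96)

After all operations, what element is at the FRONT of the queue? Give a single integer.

Answer: 22

Derivation:
enqueue(63): queue = [63]
dequeue(): queue = []
enqueue(67): queue = [67]
enqueue(72): queue = [67, 72]
dequeue(): queue = [72]
enqueue(51): queue = [72, 51]
dequeue(): queue = [51]
enqueue(22): queue = [51, 22]
dequeue(): queue = [22]
enqueue(96): queue = [22, 96]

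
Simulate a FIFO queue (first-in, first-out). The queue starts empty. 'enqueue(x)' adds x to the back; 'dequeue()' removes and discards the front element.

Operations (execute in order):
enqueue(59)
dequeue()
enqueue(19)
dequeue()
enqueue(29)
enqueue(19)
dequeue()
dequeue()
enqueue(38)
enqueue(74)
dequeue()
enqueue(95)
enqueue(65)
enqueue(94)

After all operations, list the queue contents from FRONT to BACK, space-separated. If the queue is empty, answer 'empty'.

Answer: 74 95 65 94

Derivation:
enqueue(59): [59]
dequeue(): []
enqueue(19): [19]
dequeue(): []
enqueue(29): [29]
enqueue(19): [29, 19]
dequeue(): [19]
dequeue(): []
enqueue(38): [38]
enqueue(74): [38, 74]
dequeue(): [74]
enqueue(95): [74, 95]
enqueue(65): [74, 95, 65]
enqueue(94): [74, 95, 65, 94]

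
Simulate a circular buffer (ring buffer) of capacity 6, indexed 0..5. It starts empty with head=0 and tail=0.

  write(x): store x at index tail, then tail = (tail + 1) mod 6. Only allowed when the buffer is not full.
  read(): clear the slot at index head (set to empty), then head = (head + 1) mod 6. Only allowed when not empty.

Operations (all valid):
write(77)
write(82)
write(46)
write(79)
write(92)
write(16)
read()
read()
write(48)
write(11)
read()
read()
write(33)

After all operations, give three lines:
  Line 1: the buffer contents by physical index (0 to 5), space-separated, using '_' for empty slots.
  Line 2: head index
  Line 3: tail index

Answer: 48 11 33 _ 92 16
4
3

Derivation:
write(77): buf=[77 _ _ _ _ _], head=0, tail=1, size=1
write(82): buf=[77 82 _ _ _ _], head=0, tail=2, size=2
write(46): buf=[77 82 46 _ _ _], head=0, tail=3, size=3
write(79): buf=[77 82 46 79 _ _], head=0, tail=4, size=4
write(92): buf=[77 82 46 79 92 _], head=0, tail=5, size=5
write(16): buf=[77 82 46 79 92 16], head=0, tail=0, size=6
read(): buf=[_ 82 46 79 92 16], head=1, tail=0, size=5
read(): buf=[_ _ 46 79 92 16], head=2, tail=0, size=4
write(48): buf=[48 _ 46 79 92 16], head=2, tail=1, size=5
write(11): buf=[48 11 46 79 92 16], head=2, tail=2, size=6
read(): buf=[48 11 _ 79 92 16], head=3, tail=2, size=5
read(): buf=[48 11 _ _ 92 16], head=4, tail=2, size=4
write(33): buf=[48 11 33 _ 92 16], head=4, tail=3, size=5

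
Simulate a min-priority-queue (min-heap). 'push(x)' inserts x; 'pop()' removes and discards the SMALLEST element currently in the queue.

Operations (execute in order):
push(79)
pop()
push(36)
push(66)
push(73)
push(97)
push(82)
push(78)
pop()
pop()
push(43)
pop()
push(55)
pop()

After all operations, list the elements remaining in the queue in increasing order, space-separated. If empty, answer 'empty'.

push(79): heap contents = [79]
pop() → 79: heap contents = []
push(36): heap contents = [36]
push(66): heap contents = [36, 66]
push(73): heap contents = [36, 66, 73]
push(97): heap contents = [36, 66, 73, 97]
push(82): heap contents = [36, 66, 73, 82, 97]
push(78): heap contents = [36, 66, 73, 78, 82, 97]
pop() → 36: heap contents = [66, 73, 78, 82, 97]
pop() → 66: heap contents = [73, 78, 82, 97]
push(43): heap contents = [43, 73, 78, 82, 97]
pop() → 43: heap contents = [73, 78, 82, 97]
push(55): heap contents = [55, 73, 78, 82, 97]
pop() → 55: heap contents = [73, 78, 82, 97]

Answer: 73 78 82 97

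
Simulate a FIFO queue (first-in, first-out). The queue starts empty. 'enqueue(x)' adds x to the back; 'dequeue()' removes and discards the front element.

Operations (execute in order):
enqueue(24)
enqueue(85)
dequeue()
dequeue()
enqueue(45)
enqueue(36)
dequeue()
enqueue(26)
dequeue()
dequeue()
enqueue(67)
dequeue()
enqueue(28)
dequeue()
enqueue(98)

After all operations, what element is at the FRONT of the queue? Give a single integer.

Answer: 98

Derivation:
enqueue(24): queue = [24]
enqueue(85): queue = [24, 85]
dequeue(): queue = [85]
dequeue(): queue = []
enqueue(45): queue = [45]
enqueue(36): queue = [45, 36]
dequeue(): queue = [36]
enqueue(26): queue = [36, 26]
dequeue(): queue = [26]
dequeue(): queue = []
enqueue(67): queue = [67]
dequeue(): queue = []
enqueue(28): queue = [28]
dequeue(): queue = []
enqueue(98): queue = [98]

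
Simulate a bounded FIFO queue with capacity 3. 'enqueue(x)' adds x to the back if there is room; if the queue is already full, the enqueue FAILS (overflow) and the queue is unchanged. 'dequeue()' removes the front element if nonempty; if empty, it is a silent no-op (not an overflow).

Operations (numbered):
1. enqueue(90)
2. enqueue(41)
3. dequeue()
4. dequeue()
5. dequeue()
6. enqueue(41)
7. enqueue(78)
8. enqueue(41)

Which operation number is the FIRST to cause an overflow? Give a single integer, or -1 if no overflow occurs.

Answer: -1

Derivation:
1. enqueue(90): size=1
2. enqueue(41): size=2
3. dequeue(): size=1
4. dequeue(): size=0
5. dequeue(): empty, no-op, size=0
6. enqueue(41): size=1
7. enqueue(78): size=2
8. enqueue(41): size=3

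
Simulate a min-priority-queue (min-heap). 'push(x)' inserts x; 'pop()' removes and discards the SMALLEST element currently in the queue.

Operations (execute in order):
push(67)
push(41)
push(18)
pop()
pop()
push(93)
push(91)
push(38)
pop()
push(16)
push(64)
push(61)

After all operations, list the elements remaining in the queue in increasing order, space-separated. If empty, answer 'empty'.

Answer: 16 61 64 67 91 93

Derivation:
push(67): heap contents = [67]
push(41): heap contents = [41, 67]
push(18): heap contents = [18, 41, 67]
pop() → 18: heap contents = [41, 67]
pop() → 41: heap contents = [67]
push(93): heap contents = [67, 93]
push(91): heap contents = [67, 91, 93]
push(38): heap contents = [38, 67, 91, 93]
pop() → 38: heap contents = [67, 91, 93]
push(16): heap contents = [16, 67, 91, 93]
push(64): heap contents = [16, 64, 67, 91, 93]
push(61): heap contents = [16, 61, 64, 67, 91, 93]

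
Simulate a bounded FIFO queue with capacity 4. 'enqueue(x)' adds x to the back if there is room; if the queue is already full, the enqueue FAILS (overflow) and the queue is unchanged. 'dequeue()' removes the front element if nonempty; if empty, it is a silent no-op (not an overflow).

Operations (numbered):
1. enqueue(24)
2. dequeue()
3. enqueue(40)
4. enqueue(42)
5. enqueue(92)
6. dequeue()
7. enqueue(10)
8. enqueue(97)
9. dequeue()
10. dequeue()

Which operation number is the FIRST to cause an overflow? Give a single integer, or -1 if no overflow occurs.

Answer: -1

Derivation:
1. enqueue(24): size=1
2. dequeue(): size=0
3. enqueue(40): size=1
4. enqueue(42): size=2
5. enqueue(92): size=3
6. dequeue(): size=2
7. enqueue(10): size=3
8. enqueue(97): size=4
9. dequeue(): size=3
10. dequeue(): size=2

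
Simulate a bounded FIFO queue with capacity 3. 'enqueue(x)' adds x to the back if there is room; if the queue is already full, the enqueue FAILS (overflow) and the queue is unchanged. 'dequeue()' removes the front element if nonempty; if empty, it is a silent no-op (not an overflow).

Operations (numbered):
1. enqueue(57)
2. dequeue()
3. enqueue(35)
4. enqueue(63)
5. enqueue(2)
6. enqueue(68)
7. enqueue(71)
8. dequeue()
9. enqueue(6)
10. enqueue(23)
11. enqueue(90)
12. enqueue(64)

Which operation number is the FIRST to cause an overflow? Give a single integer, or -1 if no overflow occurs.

1. enqueue(57): size=1
2. dequeue(): size=0
3. enqueue(35): size=1
4. enqueue(63): size=2
5. enqueue(2): size=3
6. enqueue(68): size=3=cap → OVERFLOW (fail)
7. enqueue(71): size=3=cap → OVERFLOW (fail)
8. dequeue(): size=2
9. enqueue(6): size=3
10. enqueue(23): size=3=cap → OVERFLOW (fail)
11. enqueue(90): size=3=cap → OVERFLOW (fail)
12. enqueue(64): size=3=cap → OVERFLOW (fail)

Answer: 6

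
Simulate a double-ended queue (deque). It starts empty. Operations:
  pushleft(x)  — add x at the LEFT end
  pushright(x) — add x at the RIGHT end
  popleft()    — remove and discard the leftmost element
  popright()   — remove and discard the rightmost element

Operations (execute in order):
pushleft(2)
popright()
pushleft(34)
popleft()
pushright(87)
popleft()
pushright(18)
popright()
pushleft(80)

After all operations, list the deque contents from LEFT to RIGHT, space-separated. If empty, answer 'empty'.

pushleft(2): [2]
popright(): []
pushleft(34): [34]
popleft(): []
pushright(87): [87]
popleft(): []
pushright(18): [18]
popright(): []
pushleft(80): [80]

Answer: 80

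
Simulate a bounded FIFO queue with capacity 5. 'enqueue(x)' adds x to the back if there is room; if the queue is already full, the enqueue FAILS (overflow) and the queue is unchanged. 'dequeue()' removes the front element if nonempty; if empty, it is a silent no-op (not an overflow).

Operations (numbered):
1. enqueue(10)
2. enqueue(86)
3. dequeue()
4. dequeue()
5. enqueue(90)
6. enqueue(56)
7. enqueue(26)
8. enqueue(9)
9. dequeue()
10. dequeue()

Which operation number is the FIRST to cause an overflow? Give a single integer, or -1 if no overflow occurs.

Answer: -1

Derivation:
1. enqueue(10): size=1
2. enqueue(86): size=2
3. dequeue(): size=1
4. dequeue(): size=0
5. enqueue(90): size=1
6. enqueue(56): size=2
7. enqueue(26): size=3
8. enqueue(9): size=4
9. dequeue(): size=3
10. dequeue(): size=2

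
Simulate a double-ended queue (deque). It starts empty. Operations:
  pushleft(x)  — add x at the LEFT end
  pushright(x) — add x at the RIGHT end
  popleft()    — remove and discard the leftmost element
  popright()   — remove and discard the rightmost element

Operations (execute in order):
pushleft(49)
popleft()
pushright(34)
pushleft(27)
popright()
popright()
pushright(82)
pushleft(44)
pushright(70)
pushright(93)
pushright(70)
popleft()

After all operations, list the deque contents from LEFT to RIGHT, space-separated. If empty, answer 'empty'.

Answer: 82 70 93 70

Derivation:
pushleft(49): [49]
popleft(): []
pushright(34): [34]
pushleft(27): [27, 34]
popright(): [27]
popright(): []
pushright(82): [82]
pushleft(44): [44, 82]
pushright(70): [44, 82, 70]
pushright(93): [44, 82, 70, 93]
pushright(70): [44, 82, 70, 93, 70]
popleft(): [82, 70, 93, 70]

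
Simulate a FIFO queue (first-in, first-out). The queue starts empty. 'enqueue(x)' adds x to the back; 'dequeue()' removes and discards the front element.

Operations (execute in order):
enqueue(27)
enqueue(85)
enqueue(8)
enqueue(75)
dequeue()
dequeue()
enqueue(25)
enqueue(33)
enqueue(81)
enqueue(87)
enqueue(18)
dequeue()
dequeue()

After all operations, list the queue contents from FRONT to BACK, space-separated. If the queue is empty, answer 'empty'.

Answer: 25 33 81 87 18

Derivation:
enqueue(27): [27]
enqueue(85): [27, 85]
enqueue(8): [27, 85, 8]
enqueue(75): [27, 85, 8, 75]
dequeue(): [85, 8, 75]
dequeue(): [8, 75]
enqueue(25): [8, 75, 25]
enqueue(33): [8, 75, 25, 33]
enqueue(81): [8, 75, 25, 33, 81]
enqueue(87): [8, 75, 25, 33, 81, 87]
enqueue(18): [8, 75, 25, 33, 81, 87, 18]
dequeue(): [75, 25, 33, 81, 87, 18]
dequeue(): [25, 33, 81, 87, 18]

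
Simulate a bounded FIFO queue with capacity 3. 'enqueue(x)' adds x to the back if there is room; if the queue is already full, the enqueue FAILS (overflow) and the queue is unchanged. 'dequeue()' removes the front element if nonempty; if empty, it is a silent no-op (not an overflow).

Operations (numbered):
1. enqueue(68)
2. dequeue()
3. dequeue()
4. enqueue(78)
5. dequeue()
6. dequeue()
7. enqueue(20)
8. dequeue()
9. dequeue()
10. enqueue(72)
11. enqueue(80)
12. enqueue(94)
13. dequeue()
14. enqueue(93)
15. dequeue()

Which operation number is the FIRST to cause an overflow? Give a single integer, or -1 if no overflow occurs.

Answer: -1

Derivation:
1. enqueue(68): size=1
2. dequeue(): size=0
3. dequeue(): empty, no-op, size=0
4. enqueue(78): size=1
5. dequeue(): size=0
6. dequeue(): empty, no-op, size=0
7. enqueue(20): size=1
8. dequeue(): size=0
9. dequeue(): empty, no-op, size=0
10. enqueue(72): size=1
11. enqueue(80): size=2
12. enqueue(94): size=3
13. dequeue(): size=2
14. enqueue(93): size=3
15. dequeue(): size=2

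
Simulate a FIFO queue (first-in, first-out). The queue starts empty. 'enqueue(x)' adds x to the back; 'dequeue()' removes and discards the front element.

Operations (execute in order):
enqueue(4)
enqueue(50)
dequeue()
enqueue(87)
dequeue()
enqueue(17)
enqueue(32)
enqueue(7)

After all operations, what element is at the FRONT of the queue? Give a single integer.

Answer: 87

Derivation:
enqueue(4): queue = [4]
enqueue(50): queue = [4, 50]
dequeue(): queue = [50]
enqueue(87): queue = [50, 87]
dequeue(): queue = [87]
enqueue(17): queue = [87, 17]
enqueue(32): queue = [87, 17, 32]
enqueue(7): queue = [87, 17, 32, 7]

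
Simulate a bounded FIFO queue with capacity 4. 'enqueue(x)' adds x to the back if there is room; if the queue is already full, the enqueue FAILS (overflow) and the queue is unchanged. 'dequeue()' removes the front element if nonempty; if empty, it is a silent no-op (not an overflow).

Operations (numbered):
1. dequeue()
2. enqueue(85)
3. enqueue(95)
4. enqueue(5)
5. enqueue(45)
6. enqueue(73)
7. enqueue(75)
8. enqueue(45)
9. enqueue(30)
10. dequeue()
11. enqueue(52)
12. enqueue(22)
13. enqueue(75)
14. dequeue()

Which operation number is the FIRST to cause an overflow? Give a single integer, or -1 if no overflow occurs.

1. dequeue(): empty, no-op, size=0
2. enqueue(85): size=1
3. enqueue(95): size=2
4. enqueue(5): size=3
5. enqueue(45): size=4
6. enqueue(73): size=4=cap → OVERFLOW (fail)
7. enqueue(75): size=4=cap → OVERFLOW (fail)
8. enqueue(45): size=4=cap → OVERFLOW (fail)
9. enqueue(30): size=4=cap → OVERFLOW (fail)
10. dequeue(): size=3
11. enqueue(52): size=4
12. enqueue(22): size=4=cap → OVERFLOW (fail)
13. enqueue(75): size=4=cap → OVERFLOW (fail)
14. dequeue(): size=3

Answer: 6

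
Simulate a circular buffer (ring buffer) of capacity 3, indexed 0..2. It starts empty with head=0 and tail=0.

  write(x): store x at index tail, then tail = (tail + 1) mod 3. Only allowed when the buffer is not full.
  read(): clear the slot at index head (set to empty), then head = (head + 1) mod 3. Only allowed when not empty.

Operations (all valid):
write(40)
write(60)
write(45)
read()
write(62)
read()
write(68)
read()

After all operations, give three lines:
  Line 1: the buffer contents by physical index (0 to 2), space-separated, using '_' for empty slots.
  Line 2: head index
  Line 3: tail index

write(40): buf=[40 _ _], head=0, tail=1, size=1
write(60): buf=[40 60 _], head=0, tail=2, size=2
write(45): buf=[40 60 45], head=0, tail=0, size=3
read(): buf=[_ 60 45], head=1, tail=0, size=2
write(62): buf=[62 60 45], head=1, tail=1, size=3
read(): buf=[62 _ 45], head=2, tail=1, size=2
write(68): buf=[62 68 45], head=2, tail=2, size=3
read(): buf=[62 68 _], head=0, tail=2, size=2

Answer: 62 68 _
0
2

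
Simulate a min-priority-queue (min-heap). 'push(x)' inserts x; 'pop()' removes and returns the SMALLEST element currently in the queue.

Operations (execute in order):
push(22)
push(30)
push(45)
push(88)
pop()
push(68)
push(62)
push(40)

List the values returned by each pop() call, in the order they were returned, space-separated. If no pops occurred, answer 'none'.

push(22): heap contents = [22]
push(30): heap contents = [22, 30]
push(45): heap contents = [22, 30, 45]
push(88): heap contents = [22, 30, 45, 88]
pop() → 22: heap contents = [30, 45, 88]
push(68): heap contents = [30, 45, 68, 88]
push(62): heap contents = [30, 45, 62, 68, 88]
push(40): heap contents = [30, 40, 45, 62, 68, 88]

Answer: 22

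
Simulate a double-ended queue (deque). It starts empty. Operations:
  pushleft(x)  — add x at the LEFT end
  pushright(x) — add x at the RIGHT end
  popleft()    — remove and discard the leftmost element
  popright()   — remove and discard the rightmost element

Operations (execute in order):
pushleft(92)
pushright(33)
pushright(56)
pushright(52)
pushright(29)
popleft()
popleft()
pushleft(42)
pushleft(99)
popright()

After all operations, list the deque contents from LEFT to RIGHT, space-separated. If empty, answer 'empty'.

pushleft(92): [92]
pushright(33): [92, 33]
pushright(56): [92, 33, 56]
pushright(52): [92, 33, 56, 52]
pushright(29): [92, 33, 56, 52, 29]
popleft(): [33, 56, 52, 29]
popleft(): [56, 52, 29]
pushleft(42): [42, 56, 52, 29]
pushleft(99): [99, 42, 56, 52, 29]
popright(): [99, 42, 56, 52]

Answer: 99 42 56 52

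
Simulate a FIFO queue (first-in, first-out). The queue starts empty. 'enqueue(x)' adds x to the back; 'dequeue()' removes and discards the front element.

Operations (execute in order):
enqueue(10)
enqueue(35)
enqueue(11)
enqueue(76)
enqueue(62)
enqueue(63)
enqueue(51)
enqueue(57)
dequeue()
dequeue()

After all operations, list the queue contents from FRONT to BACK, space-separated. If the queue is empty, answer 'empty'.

Answer: 11 76 62 63 51 57

Derivation:
enqueue(10): [10]
enqueue(35): [10, 35]
enqueue(11): [10, 35, 11]
enqueue(76): [10, 35, 11, 76]
enqueue(62): [10, 35, 11, 76, 62]
enqueue(63): [10, 35, 11, 76, 62, 63]
enqueue(51): [10, 35, 11, 76, 62, 63, 51]
enqueue(57): [10, 35, 11, 76, 62, 63, 51, 57]
dequeue(): [35, 11, 76, 62, 63, 51, 57]
dequeue(): [11, 76, 62, 63, 51, 57]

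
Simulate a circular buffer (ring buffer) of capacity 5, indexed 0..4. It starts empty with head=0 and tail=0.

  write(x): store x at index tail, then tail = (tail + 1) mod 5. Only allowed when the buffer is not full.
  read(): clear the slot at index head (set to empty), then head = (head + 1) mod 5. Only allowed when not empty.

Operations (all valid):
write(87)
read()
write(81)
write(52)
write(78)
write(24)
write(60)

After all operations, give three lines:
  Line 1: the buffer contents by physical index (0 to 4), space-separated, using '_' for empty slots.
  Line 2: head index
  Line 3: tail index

Answer: 60 81 52 78 24
1
1

Derivation:
write(87): buf=[87 _ _ _ _], head=0, tail=1, size=1
read(): buf=[_ _ _ _ _], head=1, tail=1, size=0
write(81): buf=[_ 81 _ _ _], head=1, tail=2, size=1
write(52): buf=[_ 81 52 _ _], head=1, tail=3, size=2
write(78): buf=[_ 81 52 78 _], head=1, tail=4, size=3
write(24): buf=[_ 81 52 78 24], head=1, tail=0, size=4
write(60): buf=[60 81 52 78 24], head=1, tail=1, size=5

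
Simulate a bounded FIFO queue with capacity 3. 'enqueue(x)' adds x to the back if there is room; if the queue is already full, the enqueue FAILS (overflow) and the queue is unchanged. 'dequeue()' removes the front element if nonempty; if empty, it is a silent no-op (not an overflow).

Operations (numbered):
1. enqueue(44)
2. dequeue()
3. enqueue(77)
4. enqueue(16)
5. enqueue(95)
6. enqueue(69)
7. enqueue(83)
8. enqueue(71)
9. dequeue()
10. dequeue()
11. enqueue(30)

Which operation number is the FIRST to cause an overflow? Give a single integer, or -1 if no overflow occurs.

1. enqueue(44): size=1
2. dequeue(): size=0
3. enqueue(77): size=1
4. enqueue(16): size=2
5. enqueue(95): size=3
6. enqueue(69): size=3=cap → OVERFLOW (fail)
7. enqueue(83): size=3=cap → OVERFLOW (fail)
8. enqueue(71): size=3=cap → OVERFLOW (fail)
9. dequeue(): size=2
10. dequeue(): size=1
11. enqueue(30): size=2

Answer: 6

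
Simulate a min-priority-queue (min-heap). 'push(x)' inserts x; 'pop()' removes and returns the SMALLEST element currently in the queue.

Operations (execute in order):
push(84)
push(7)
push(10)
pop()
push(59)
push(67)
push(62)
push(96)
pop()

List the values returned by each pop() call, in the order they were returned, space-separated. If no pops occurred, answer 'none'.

Answer: 7 10

Derivation:
push(84): heap contents = [84]
push(7): heap contents = [7, 84]
push(10): heap contents = [7, 10, 84]
pop() → 7: heap contents = [10, 84]
push(59): heap contents = [10, 59, 84]
push(67): heap contents = [10, 59, 67, 84]
push(62): heap contents = [10, 59, 62, 67, 84]
push(96): heap contents = [10, 59, 62, 67, 84, 96]
pop() → 10: heap contents = [59, 62, 67, 84, 96]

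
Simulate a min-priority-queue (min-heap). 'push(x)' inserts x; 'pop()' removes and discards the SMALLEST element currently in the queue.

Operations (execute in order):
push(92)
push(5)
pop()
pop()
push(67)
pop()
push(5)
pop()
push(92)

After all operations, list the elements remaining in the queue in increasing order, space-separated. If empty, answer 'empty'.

Answer: 92

Derivation:
push(92): heap contents = [92]
push(5): heap contents = [5, 92]
pop() → 5: heap contents = [92]
pop() → 92: heap contents = []
push(67): heap contents = [67]
pop() → 67: heap contents = []
push(5): heap contents = [5]
pop() → 5: heap contents = []
push(92): heap contents = [92]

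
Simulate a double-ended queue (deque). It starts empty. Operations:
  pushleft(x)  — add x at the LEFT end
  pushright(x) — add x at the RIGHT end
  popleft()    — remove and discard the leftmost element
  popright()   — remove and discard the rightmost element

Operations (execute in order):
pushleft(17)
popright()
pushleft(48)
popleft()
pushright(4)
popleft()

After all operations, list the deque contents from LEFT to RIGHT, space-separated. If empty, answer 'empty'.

pushleft(17): [17]
popright(): []
pushleft(48): [48]
popleft(): []
pushright(4): [4]
popleft(): []

Answer: empty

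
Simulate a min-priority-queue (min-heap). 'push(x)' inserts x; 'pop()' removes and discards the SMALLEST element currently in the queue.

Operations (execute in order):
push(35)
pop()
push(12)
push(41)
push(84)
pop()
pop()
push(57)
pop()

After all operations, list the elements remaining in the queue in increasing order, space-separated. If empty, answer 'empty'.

push(35): heap contents = [35]
pop() → 35: heap contents = []
push(12): heap contents = [12]
push(41): heap contents = [12, 41]
push(84): heap contents = [12, 41, 84]
pop() → 12: heap contents = [41, 84]
pop() → 41: heap contents = [84]
push(57): heap contents = [57, 84]
pop() → 57: heap contents = [84]

Answer: 84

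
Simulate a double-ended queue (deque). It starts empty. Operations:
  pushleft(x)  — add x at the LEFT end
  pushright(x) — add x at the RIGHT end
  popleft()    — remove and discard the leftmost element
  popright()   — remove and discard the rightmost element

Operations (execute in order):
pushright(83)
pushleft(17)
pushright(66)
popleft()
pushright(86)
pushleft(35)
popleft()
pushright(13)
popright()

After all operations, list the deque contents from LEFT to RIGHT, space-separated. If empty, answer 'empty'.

Answer: 83 66 86

Derivation:
pushright(83): [83]
pushleft(17): [17, 83]
pushright(66): [17, 83, 66]
popleft(): [83, 66]
pushright(86): [83, 66, 86]
pushleft(35): [35, 83, 66, 86]
popleft(): [83, 66, 86]
pushright(13): [83, 66, 86, 13]
popright(): [83, 66, 86]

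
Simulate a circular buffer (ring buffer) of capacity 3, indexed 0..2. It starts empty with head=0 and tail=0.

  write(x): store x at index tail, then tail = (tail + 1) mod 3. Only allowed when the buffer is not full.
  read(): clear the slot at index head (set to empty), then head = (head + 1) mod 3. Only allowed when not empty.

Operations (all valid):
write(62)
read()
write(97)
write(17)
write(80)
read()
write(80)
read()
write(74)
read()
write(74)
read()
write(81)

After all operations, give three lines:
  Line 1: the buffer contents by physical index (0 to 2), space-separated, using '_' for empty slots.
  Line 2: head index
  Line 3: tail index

write(62): buf=[62 _ _], head=0, tail=1, size=1
read(): buf=[_ _ _], head=1, tail=1, size=0
write(97): buf=[_ 97 _], head=1, tail=2, size=1
write(17): buf=[_ 97 17], head=1, tail=0, size=2
write(80): buf=[80 97 17], head=1, tail=1, size=3
read(): buf=[80 _ 17], head=2, tail=1, size=2
write(80): buf=[80 80 17], head=2, tail=2, size=3
read(): buf=[80 80 _], head=0, tail=2, size=2
write(74): buf=[80 80 74], head=0, tail=0, size=3
read(): buf=[_ 80 74], head=1, tail=0, size=2
write(74): buf=[74 80 74], head=1, tail=1, size=3
read(): buf=[74 _ 74], head=2, tail=1, size=2
write(81): buf=[74 81 74], head=2, tail=2, size=3

Answer: 74 81 74
2
2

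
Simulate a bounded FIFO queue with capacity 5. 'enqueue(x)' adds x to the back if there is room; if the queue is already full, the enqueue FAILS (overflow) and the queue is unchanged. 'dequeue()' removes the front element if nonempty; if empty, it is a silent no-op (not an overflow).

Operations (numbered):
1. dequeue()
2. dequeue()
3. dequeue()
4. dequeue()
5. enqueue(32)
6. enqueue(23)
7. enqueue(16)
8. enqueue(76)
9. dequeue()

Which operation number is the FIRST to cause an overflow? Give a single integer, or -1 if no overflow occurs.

1. dequeue(): empty, no-op, size=0
2. dequeue(): empty, no-op, size=0
3. dequeue(): empty, no-op, size=0
4. dequeue(): empty, no-op, size=0
5. enqueue(32): size=1
6. enqueue(23): size=2
7. enqueue(16): size=3
8. enqueue(76): size=4
9. dequeue(): size=3

Answer: -1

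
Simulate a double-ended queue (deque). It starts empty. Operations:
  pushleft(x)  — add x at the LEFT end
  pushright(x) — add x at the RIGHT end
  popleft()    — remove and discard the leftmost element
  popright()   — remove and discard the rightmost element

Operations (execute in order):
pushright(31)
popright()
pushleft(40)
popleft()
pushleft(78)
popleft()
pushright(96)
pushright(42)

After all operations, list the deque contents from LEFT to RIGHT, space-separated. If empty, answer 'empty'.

Answer: 96 42

Derivation:
pushright(31): [31]
popright(): []
pushleft(40): [40]
popleft(): []
pushleft(78): [78]
popleft(): []
pushright(96): [96]
pushright(42): [96, 42]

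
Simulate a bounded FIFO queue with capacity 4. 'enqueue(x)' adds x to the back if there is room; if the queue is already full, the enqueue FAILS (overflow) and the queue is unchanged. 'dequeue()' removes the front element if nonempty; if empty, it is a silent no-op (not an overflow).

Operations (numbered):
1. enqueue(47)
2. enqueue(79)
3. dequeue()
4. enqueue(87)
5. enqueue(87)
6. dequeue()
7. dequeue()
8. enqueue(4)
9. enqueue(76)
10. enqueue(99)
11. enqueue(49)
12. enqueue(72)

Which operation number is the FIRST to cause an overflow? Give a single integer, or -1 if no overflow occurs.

Answer: 11

Derivation:
1. enqueue(47): size=1
2. enqueue(79): size=2
3. dequeue(): size=1
4. enqueue(87): size=2
5. enqueue(87): size=3
6. dequeue(): size=2
7. dequeue(): size=1
8. enqueue(4): size=2
9. enqueue(76): size=3
10. enqueue(99): size=4
11. enqueue(49): size=4=cap → OVERFLOW (fail)
12. enqueue(72): size=4=cap → OVERFLOW (fail)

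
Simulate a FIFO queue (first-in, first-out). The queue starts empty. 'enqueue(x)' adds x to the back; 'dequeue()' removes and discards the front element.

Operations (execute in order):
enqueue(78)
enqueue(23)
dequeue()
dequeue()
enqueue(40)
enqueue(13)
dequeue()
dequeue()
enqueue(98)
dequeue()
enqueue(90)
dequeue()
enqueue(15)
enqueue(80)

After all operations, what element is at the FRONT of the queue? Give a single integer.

enqueue(78): queue = [78]
enqueue(23): queue = [78, 23]
dequeue(): queue = [23]
dequeue(): queue = []
enqueue(40): queue = [40]
enqueue(13): queue = [40, 13]
dequeue(): queue = [13]
dequeue(): queue = []
enqueue(98): queue = [98]
dequeue(): queue = []
enqueue(90): queue = [90]
dequeue(): queue = []
enqueue(15): queue = [15]
enqueue(80): queue = [15, 80]

Answer: 15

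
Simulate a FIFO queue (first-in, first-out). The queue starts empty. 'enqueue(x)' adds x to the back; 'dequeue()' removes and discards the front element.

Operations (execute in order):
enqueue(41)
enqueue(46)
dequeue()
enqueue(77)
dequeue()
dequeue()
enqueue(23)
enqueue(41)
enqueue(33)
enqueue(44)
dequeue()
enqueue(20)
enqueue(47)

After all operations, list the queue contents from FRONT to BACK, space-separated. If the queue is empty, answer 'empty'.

enqueue(41): [41]
enqueue(46): [41, 46]
dequeue(): [46]
enqueue(77): [46, 77]
dequeue(): [77]
dequeue(): []
enqueue(23): [23]
enqueue(41): [23, 41]
enqueue(33): [23, 41, 33]
enqueue(44): [23, 41, 33, 44]
dequeue(): [41, 33, 44]
enqueue(20): [41, 33, 44, 20]
enqueue(47): [41, 33, 44, 20, 47]

Answer: 41 33 44 20 47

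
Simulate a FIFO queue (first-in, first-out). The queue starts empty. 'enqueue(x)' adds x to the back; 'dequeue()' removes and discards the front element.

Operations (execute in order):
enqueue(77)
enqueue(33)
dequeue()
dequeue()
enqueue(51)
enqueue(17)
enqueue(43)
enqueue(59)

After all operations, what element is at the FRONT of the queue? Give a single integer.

Answer: 51

Derivation:
enqueue(77): queue = [77]
enqueue(33): queue = [77, 33]
dequeue(): queue = [33]
dequeue(): queue = []
enqueue(51): queue = [51]
enqueue(17): queue = [51, 17]
enqueue(43): queue = [51, 17, 43]
enqueue(59): queue = [51, 17, 43, 59]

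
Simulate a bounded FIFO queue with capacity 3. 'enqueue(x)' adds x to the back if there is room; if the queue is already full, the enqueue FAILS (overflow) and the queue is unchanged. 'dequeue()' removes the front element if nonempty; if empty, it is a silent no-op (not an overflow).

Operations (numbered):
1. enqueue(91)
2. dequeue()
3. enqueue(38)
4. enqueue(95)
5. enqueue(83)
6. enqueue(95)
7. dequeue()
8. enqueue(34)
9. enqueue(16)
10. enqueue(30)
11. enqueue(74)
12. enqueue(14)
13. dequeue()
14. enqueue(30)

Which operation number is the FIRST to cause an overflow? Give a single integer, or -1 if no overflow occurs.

Answer: 6

Derivation:
1. enqueue(91): size=1
2. dequeue(): size=0
3. enqueue(38): size=1
4. enqueue(95): size=2
5. enqueue(83): size=3
6. enqueue(95): size=3=cap → OVERFLOW (fail)
7. dequeue(): size=2
8. enqueue(34): size=3
9. enqueue(16): size=3=cap → OVERFLOW (fail)
10. enqueue(30): size=3=cap → OVERFLOW (fail)
11. enqueue(74): size=3=cap → OVERFLOW (fail)
12. enqueue(14): size=3=cap → OVERFLOW (fail)
13. dequeue(): size=2
14. enqueue(30): size=3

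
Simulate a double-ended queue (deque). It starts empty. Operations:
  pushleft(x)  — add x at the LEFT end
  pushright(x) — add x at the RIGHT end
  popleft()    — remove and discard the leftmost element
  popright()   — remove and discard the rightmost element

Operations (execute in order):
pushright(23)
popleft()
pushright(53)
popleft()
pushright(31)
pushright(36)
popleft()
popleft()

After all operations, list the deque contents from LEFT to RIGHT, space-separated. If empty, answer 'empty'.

Answer: empty

Derivation:
pushright(23): [23]
popleft(): []
pushright(53): [53]
popleft(): []
pushright(31): [31]
pushright(36): [31, 36]
popleft(): [36]
popleft(): []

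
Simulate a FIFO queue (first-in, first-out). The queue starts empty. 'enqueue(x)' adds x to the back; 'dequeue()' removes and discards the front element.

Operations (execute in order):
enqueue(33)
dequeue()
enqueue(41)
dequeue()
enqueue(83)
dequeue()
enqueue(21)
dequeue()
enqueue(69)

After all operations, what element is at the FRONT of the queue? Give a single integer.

Answer: 69

Derivation:
enqueue(33): queue = [33]
dequeue(): queue = []
enqueue(41): queue = [41]
dequeue(): queue = []
enqueue(83): queue = [83]
dequeue(): queue = []
enqueue(21): queue = [21]
dequeue(): queue = []
enqueue(69): queue = [69]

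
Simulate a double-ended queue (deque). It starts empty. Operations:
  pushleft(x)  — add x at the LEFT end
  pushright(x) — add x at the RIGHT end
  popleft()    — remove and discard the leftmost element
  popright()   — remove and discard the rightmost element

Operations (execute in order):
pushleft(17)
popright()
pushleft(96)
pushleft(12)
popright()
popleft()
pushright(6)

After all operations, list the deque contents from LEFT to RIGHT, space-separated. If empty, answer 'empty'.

pushleft(17): [17]
popright(): []
pushleft(96): [96]
pushleft(12): [12, 96]
popright(): [12]
popleft(): []
pushright(6): [6]

Answer: 6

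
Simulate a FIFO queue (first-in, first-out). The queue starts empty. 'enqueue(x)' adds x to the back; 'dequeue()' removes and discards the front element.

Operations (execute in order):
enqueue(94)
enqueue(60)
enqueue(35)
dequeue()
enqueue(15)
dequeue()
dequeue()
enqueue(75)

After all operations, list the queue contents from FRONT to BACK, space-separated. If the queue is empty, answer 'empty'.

Answer: 15 75

Derivation:
enqueue(94): [94]
enqueue(60): [94, 60]
enqueue(35): [94, 60, 35]
dequeue(): [60, 35]
enqueue(15): [60, 35, 15]
dequeue(): [35, 15]
dequeue(): [15]
enqueue(75): [15, 75]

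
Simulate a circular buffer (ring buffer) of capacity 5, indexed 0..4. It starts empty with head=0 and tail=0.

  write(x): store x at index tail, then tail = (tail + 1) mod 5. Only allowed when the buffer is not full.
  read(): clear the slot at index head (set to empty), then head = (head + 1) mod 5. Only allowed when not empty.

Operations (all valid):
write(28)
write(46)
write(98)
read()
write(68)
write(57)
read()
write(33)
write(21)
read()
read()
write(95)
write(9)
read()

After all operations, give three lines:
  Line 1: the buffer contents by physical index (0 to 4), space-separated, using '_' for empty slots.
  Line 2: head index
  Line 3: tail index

Answer: 33 21 95 9 _
0
4

Derivation:
write(28): buf=[28 _ _ _ _], head=0, tail=1, size=1
write(46): buf=[28 46 _ _ _], head=0, tail=2, size=2
write(98): buf=[28 46 98 _ _], head=0, tail=3, size=3
read(): buf=[_ 46 98 _ _], head=1, tail=3, size=2
write(68): buf=[_ 46 98 68 _], head=1, tail=4, size=3
write(57): buf=[_ 46 98 68 57], head=1, tail=0, size=4
read(): buf=[_ _ 98 68 57], head=2, tail=0, size=3
write(33): buf=[33 _ 98 68 57], head=2, tail=1, size=4
write(21): buf=[33 21 98 68 57], head=2, tail=2, size=5
read(): buf=[33 21 _ 68 57], head=3, tail=2, size=4
read(): buf=[33 21 _ _ 57], head=4, tail=2, size=3
write(95): buf=[33 21 95 _ 57], head=4, tail=3, size=4
write(9): buf=[33 21 95 9 57], head=4, tail=4, size=5
read(): buf=[33 21 95 9 _], head=0, tail=4, size=4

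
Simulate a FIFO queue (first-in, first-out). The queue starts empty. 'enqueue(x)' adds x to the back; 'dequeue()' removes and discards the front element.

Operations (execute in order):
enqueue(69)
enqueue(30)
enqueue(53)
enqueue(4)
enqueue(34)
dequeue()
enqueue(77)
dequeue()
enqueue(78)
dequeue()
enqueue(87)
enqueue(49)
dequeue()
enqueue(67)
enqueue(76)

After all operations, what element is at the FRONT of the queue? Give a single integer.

Answer: 34

Derivation:
enqueue(69): queue = [69]
enqueue(30): queue = [69, 30]
enqueue(53): queue = [69, 30, 53]
enqueue(4): queue = [69, 30, 53, 4]
enqueue(34): queue = [69, 30, 53, 4, 34]
dequeue(): queue = [30, 53, 4, 34]
enqueue(77): queue = [30, 53, 4, 34, 77]
dequeue(): queue = [53, 4, 34, 77]
enqueue(78): queue = [53, 4, 34, 77, 78]
dequeue(): queue = [4, 34, 77, 78]
enqueue(87): queue = [4, 34, 77, 78, 87]
enqueue(49): queue = [4, 34, 77, 78, 87, 49]
dequeue(): queue = [34, 77, 78, 87, 49]
enqueue(67): queue = [34, 77, 78, 87, 49, 67]
enqueue(76): queue = [34, 77, 78, 87, 49, 67, 76]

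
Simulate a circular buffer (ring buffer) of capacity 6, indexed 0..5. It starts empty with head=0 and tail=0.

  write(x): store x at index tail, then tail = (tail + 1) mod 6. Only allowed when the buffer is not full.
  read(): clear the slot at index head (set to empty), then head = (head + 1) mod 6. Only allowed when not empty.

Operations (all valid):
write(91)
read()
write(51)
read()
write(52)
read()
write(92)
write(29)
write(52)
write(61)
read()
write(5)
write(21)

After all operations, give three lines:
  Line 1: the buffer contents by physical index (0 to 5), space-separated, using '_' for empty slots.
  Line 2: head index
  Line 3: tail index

Answer: 61 5 21 _ 29 52
4
3

Derivation:
write(91): buf=[91 _ _ _ _ _], head=0, tail=1, size=1
read(): buf=[_ _ _ _ _ _], head=1, tail=1, size=0
write(51): buf=[_ 51 _ _ _ _], head=1, tail=2, size=1
read(): buf=[_ _ _ _ _ _], head=2, tail=2, size=0
write(52): buf=[_ _ 52 _ _ _], head=2, tail=3, size=1
read(): buf=[_ _ _ _ _ _], head=3, tail=3, size=0
write(92): buf=[_ _ _ 92 _ _], head=3, tail=4, size=1
write(29): buf=[_ _ _ 92 29 _], head=3, tail=5, size=2
write(52): buf=[_ _ _ 92 29 52], head=3, tail=0, size=3
write(61): buf=[61 _ _ 92 29 52], head=3, tail=1, size=4
read(): buf=[61 _ _ _ 29 52], head=4, tail=1, size=3
write(5): buf=[61 5 _ _ 29 52], head=4, tail=2, size=4
write(21): buf=[61 5 21 _ 29 52], head=4, tail=3, size=5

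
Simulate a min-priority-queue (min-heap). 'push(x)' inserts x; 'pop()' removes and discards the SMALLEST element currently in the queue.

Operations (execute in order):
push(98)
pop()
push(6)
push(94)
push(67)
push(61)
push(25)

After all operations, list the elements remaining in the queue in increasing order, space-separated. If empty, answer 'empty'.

Answer: 6 25 61 67 94

Derivation:
push(98): heap contents = [98]
pop() → 98: heap contents = []
push(6): heap contents = [6]
push(94): heap contents = [6, 94]
push(67): heap contents = [6, 67, 94]
push(61): heap contents = [6, 61, 67, 94]
push(25): heap contents = [6, 25, 61, 67, 94]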